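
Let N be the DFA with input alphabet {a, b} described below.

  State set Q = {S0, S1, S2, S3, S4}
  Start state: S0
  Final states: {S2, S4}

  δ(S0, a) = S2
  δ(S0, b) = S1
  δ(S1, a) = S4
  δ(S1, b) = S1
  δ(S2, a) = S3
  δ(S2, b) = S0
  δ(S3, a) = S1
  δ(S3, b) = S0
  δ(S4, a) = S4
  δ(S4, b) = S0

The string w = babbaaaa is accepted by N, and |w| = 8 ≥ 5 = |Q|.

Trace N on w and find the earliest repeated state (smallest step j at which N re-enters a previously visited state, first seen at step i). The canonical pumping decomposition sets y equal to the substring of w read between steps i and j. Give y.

Run of N on w = b a b b a a a a:
  step 0: S0  (start)
  step 1: S1  (read b: S0→S1)
  step 2: S4  (read a: S1→S4)
  step 3: S0  (read b: S4→S0)   ← first repeat (S0 seen earlier)
  step 4: S1  (read b: S0→S1)
  step 5: S4  (read a: S1→S4)
  step 6: S4  (read a: S4→S4)
  step 7: S4  (read a: S4→S4)
  step 8: S4  (read a: S4→S4)

So i = 0, j = 3, giving x = w[0:0] = ε, y = w[0:3] = bab, z = w[3:8] = baaaa.
Check: |xy| = 3 ≤ 5 and |y| = 3 ≥ 1. Reading y takes N from S0 back to S0, so every xyⁱz is accepted.

bab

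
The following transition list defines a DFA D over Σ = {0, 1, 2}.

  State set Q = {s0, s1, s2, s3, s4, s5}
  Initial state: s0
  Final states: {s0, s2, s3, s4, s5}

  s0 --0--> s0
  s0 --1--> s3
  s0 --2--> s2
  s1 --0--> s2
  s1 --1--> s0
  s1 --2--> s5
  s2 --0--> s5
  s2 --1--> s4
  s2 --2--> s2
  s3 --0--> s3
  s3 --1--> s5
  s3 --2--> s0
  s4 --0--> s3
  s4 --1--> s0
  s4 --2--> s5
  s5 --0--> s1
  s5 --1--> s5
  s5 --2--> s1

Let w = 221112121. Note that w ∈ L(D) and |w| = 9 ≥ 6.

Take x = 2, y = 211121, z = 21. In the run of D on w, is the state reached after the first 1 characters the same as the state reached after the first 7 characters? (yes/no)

State sequence: s0 -2-> s2 -2-> s2 -1-> s4 -1-> s0 -1-> s3 -2-> s0 -1-> s3

After x (step 1): s2. After xy (step 7): s3.
They differ (s2 ≠ s3), so y is not a cycle from the state after x; this split is not the one the pumping-lemma construction produces, and pumping y need not keep the string in L(D).

no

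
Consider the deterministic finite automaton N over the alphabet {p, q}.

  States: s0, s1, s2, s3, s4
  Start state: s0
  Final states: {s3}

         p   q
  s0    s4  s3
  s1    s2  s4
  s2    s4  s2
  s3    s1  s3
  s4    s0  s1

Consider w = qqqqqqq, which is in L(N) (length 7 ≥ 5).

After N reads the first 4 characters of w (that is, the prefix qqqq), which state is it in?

s3

Run of N on the first 4 characters of w = q q q q:
  step 0: s0  (start)
  step 1: s3  (read q: s0→s3)
  step 2: s3  (read q: s3→s3)
  step 3: s3  (read q: s3→s3)
  step 4: s3  (read q: s3→s3)

After reading 4 characters, N is in state s3.
(This kind of state-tracing is the core of the pumping-lemma construction: with 5 states, pigeonhole forces a repeat within the first 5 steps.)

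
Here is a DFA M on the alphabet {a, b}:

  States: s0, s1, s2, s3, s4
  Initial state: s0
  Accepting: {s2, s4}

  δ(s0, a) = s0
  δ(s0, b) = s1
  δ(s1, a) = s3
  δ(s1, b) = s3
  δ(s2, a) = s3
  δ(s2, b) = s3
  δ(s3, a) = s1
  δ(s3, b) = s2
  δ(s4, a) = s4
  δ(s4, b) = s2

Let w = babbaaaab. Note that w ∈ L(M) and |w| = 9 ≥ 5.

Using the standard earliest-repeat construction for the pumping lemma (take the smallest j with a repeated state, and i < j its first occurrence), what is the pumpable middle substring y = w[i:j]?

bb

Run of M on w = b a b b a a a a b:
  step 0: s0  (start)
  step 1: s1  (read b: s0→s1)
  step 2: s3  (read a: s1→s3)
  step 3: s2  (read b: s3→s2)
  step 4: s3  (read b: s2→s3)   ← first repeat (s3 seen earlier)
  step 5: s1  (read a: s3→s1)
  step 6: s3  (read a: s1→s3)
  step 7: s1  (read a: s3→s1)
  step 8: s3  (read a: s1→s3)
  step 9: s2  (read b: s3→s2)

So i = 2, j = 4, giving x = w[0:2] = ba, y = w[2:4] = bb, z = w[4:9] = aaaab.
Check: |xy| = 4 ≤ 5 and |y| = 2 ≥ 1. Reading y takes M from s3 back to s3, so every xyⁱz is accepted.
Pumping length from the standard proof: p = 5 (the number of states). The repeated state found above gives |xy| = j ≤ 5 and |y| = j − i ≥ 1.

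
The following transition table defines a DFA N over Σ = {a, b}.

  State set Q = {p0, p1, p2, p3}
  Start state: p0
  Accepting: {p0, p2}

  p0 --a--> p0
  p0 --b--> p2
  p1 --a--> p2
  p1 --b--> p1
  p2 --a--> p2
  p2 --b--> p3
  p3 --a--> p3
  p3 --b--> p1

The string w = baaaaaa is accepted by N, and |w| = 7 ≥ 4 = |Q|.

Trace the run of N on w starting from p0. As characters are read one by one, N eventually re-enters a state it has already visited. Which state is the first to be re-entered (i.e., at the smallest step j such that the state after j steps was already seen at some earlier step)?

State sequence: p0 -b-> p2 -a-> p2 -a-> p2 -a-> p2 -a-> p2 -a-> p2 -a-> p2
First repeat at step 2: p2 was already visited.

The earliest repeat is at step j = 2: N is in p2, which it already visited at step i = 1.

p2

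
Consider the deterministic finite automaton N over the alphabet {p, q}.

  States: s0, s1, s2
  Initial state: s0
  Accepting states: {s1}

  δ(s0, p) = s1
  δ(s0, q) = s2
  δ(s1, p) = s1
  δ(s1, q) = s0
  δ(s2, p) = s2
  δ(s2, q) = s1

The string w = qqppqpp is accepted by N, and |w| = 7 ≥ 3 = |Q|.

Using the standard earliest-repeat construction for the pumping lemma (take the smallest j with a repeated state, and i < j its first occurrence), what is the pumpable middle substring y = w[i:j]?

Run of N on w = q q p p q p p:
  step 0: s0  (start)
  step 1: s2  (read q: s0→s2)
  step 2: s1  (read q: s2→s1)
  step 3: s1  (read p: s1→s1)   ← first repeat (s1 seen earlier)
  step 4: s1  (read p: s1→s1)
  step 5: s0  (read q: s1→s0)
  step 6: s1  (read p: s0→s1)
  step 7: s1  (read p: s1→s1)

So i = 2, j = 3, giving x = w[0:2] = qq, y = w[2:3] = p, z = w[3:7] = pqpp.
Check: |xy| = 3 ≤ 3 and |y| = 1 ≥ 1. Reading y takes N from s1 back to s1, so every xyⁱz is accepted.

p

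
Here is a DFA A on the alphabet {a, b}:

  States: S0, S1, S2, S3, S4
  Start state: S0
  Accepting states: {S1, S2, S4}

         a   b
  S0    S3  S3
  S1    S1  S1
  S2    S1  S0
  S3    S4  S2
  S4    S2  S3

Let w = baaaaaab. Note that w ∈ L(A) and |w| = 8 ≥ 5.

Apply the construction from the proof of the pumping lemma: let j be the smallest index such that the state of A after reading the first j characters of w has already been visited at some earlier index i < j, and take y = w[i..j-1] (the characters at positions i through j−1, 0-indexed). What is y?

State sequence: S0 -b-> S3 -a-> S4 -a-> S2 -a-> S1 -a-> S1 -a-> S1 -a-> S1 -b-> S1
First repeat at step 5: S1 was already visited.

So i = 4, j = 5, giving x = w[0:4] = baaa, y = w[4:5] = a, z = w[5:8] = aab.
Check: |xy| = 5 ≤ 5 and |y| = 1 ≥ 1. Reading y takes A from S1 back to S1, so every xyⁱz is accepted.
Pumping length from the standard proof: p = 5 (the number of states). The repeated state found above gives |xy| = j ≤ 5 and |y| = j − i ≥ 1.

a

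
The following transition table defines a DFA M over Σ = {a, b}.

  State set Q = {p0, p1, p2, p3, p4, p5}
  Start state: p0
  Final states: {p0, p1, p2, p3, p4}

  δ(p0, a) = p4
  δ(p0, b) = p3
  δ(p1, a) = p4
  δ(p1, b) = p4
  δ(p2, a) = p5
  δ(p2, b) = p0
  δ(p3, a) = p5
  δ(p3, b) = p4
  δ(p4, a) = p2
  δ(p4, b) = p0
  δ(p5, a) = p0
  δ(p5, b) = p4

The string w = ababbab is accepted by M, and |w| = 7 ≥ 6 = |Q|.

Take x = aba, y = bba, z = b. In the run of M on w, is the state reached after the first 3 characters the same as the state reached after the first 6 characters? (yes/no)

no

State sequence: p0 -a-> p4 -b-> p0 -a-> p4 -b-> p0 -b-> p3 -a-> p5

After x (step 3): p4. After xy (step 6): p5.
They differ (p4 ≠ p5), so y is not a cycle from the state after x; this split is not the one the pumping-lemma construction produces, and pumping y need not keep the string in L(M).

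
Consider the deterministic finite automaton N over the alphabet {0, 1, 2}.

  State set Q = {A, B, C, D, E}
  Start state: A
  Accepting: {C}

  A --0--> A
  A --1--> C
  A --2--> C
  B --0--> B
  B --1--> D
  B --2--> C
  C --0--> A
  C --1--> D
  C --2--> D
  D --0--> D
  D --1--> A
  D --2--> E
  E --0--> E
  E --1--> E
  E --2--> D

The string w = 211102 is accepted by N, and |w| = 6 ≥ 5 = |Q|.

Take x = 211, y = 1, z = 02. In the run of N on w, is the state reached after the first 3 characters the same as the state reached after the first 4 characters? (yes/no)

no

Run of N on the first 4 characters of w = 2 1 1 1:
  step 0: A  (start)
  step 1: C  (read 2: A→C)
  step 2: D  (read 1: C→D)
  step 3: A  (read 1: D→A)
  step 4: C  (read 1: A→C)

After x (step 3): A. After xy (step 4): C.
They differ (A ≠ C), so y is not a cycle from the state after x; this split is not the one the pumping-lemma construction produces, and pumping y need not keep the string in L(N).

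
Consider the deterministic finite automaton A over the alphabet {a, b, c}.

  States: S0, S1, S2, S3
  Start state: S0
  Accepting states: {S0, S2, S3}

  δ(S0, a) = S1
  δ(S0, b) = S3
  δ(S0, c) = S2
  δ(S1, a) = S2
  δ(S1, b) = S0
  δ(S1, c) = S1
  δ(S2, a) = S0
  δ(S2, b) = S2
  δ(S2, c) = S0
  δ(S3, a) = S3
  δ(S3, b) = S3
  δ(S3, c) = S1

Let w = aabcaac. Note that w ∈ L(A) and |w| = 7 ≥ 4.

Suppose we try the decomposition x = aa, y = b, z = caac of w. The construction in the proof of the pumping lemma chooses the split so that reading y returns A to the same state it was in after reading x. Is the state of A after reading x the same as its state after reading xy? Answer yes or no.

yes

Run of A on the first 3 characters of w = a a b:
  step 0: S0  (start)
  step 1: S1  (read a: S0→S1)
  step 2: S2  (read a: S1→S2)
  step 3: S2  (read b: S2→S2)

After x (step 2): S2. After xy (step 3): S2.
They match, so y = b drives A around a cycle from S2 back to itself; pumping y any number of times keeps A in S2 before reading z, and xyⁱz ∈ L(A) for every i ≥ 0.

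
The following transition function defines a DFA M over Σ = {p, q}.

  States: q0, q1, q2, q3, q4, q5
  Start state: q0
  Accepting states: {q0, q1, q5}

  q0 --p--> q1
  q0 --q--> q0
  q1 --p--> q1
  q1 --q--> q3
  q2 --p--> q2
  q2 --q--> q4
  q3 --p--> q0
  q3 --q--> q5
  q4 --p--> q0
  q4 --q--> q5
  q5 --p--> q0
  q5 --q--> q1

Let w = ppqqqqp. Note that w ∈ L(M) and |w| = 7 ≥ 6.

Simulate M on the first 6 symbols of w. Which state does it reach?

State sequence: q0 -p-> q1 -p-> q1 -q-> q3 -q-> q5 -q-> q1 -q-> q3

After reading 6 characters, M is in state q3.

q3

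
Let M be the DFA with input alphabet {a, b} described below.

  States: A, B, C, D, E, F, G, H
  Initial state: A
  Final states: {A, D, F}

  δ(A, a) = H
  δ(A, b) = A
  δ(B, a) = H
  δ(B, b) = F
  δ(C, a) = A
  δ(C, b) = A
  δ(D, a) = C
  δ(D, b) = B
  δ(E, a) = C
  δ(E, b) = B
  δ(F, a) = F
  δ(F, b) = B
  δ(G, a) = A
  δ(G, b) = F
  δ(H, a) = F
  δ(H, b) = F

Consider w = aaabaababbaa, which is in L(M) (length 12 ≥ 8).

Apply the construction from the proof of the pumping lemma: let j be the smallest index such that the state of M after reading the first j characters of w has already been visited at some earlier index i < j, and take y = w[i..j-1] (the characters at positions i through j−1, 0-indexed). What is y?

Run of M on w = a a a b a a b a b b a a:
  step 0: A  (start)
  step 1: H  (read a: A→H)
  step 2: F  (read a: H→F)
  step 3: F  (read a: F→F)   ← first repeat (F seen earlier)
  step 4: B  (read b: F→B)
  step 5: H  (read a: B→H)
  step 6: F  (read a: H→F)
  step 7: B  (read b: F→B)
  step 8: H  (read a: B→H)
  step 9: F  (read b: H→F)
  step 10: B  (read b: F→B)
  step 11: H  (read a: B→H)
  step 12: F  (read a: H→F)

So i = 2, j = 3, giving x = w[0:2] = aa, y = w[2:3] = a, z = w[3:12] = baababbaa.
Check: |xy| = 3 ≤ 8 and |y| = 1 ≥ 1. Reading y takes M from F back to F, so every xyⁱz is accepted.

a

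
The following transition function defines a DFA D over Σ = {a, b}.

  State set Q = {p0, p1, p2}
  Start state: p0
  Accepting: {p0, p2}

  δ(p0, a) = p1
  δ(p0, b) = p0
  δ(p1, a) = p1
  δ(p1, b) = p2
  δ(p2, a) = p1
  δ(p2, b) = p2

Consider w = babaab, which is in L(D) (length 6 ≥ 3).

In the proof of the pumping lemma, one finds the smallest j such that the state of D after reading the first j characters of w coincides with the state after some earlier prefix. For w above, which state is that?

Run of D on w = b a b a a b:
  step 0: p0  (start)
  step 1: p0  (read b: p0→p0)   ← first repeat (p0 seen earlier)
  step 2: p1  (read a: p0→p1)
  step 3: p2  (read b: p1→p2)
  step 4: p1  (read a: p2→p1)
  step 5: p1  (read a: p1→p1)
  step 6: p2  (read b: p1→p2)

The earliest repeat is at step j = 1: D is in p0, which it already visited at step i = 0.

p0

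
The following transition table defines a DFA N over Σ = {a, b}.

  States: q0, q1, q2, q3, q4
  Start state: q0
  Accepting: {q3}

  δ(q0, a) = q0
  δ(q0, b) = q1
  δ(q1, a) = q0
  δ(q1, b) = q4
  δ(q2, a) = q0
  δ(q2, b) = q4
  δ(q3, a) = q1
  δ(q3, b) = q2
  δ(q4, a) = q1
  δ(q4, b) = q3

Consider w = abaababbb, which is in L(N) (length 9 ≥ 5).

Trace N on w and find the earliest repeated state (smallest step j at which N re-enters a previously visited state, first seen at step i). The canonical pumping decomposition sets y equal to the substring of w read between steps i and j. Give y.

State sequence: q0 -a-> q0 -b-> q1 -a-> q0 -a-> q0 -b-> q1 -a-> q0 -b-> q1 -b-> q4 -b-> q3
First repeat at step 1: q0 was already visited.

So i = 0, j = 1, giving x = w[0:0] = ε, y = w[0:1] = a, z = w[1:9] = baababbb.
Check: |xy| = 1 ≤ 5 and |y| = 1 ≥ 1. Reading y takes N from q0 back to q0, so every xyⁱz is accepted.

a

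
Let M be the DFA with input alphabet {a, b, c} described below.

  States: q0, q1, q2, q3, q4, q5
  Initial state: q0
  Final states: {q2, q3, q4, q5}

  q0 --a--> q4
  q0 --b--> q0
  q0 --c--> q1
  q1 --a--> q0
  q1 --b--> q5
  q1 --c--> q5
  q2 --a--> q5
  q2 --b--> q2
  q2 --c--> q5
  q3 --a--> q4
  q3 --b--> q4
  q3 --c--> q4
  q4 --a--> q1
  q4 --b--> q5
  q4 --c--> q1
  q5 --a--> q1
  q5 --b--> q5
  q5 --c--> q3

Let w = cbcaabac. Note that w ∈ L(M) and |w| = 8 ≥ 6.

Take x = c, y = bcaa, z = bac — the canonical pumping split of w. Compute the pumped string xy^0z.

xy⁰z = xz = c·bac = cbac.
Reading y = bcaa takes M from q1 back to q1, so after x the machine is still in q1, and z then leads to the accepting state q5. Hence cbac ∈ L(M).

cbac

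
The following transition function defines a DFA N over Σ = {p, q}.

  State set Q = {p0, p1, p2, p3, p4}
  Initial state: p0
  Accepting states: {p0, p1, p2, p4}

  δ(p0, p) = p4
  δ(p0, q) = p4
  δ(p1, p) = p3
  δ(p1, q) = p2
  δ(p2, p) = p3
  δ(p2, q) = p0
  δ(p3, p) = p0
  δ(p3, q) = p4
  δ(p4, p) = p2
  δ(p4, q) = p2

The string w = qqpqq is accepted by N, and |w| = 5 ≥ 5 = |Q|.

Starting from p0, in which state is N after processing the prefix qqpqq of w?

p2

Run of N on the first 5 characters of w = q q p q q:
  step 0: p0  (start)
  step 1: p4  (read q: p0→p4)
  step 2: p2  (read q: p4→p2)
  step 3: p3  (read p: p2→p3)
  step 4: p4  (read q: p3→p4)
  step 5: p2  (read q: p4→p2)

After reading 5 characters, N is in state p2.
(This kind of state-tracing is the core of the pumping-lemma construction: with 5 states, pigeonhole forces a repeat within the first 5 steps.)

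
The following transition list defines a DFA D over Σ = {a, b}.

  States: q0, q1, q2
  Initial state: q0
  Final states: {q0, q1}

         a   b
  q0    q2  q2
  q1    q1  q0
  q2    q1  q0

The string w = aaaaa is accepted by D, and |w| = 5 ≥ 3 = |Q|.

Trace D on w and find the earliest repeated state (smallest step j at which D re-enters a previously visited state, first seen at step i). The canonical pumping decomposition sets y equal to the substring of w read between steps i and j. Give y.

State sequence: q0 -a-> q2 -a-> q1 -a-> q1 -a-> q1 -a-> q1
First repeat at step 3: q1 was already visited.

So i = 2, j = 3, giving x = w[0:2] = aa, y = w[2:3] = a, z = w[3:5] = aa.
Check: |xy| = 3 ≤ 3 and |y| = 1 ≥ 1. Reading y takes D from q1 back to q1, so every xyⁱz is accepted.

a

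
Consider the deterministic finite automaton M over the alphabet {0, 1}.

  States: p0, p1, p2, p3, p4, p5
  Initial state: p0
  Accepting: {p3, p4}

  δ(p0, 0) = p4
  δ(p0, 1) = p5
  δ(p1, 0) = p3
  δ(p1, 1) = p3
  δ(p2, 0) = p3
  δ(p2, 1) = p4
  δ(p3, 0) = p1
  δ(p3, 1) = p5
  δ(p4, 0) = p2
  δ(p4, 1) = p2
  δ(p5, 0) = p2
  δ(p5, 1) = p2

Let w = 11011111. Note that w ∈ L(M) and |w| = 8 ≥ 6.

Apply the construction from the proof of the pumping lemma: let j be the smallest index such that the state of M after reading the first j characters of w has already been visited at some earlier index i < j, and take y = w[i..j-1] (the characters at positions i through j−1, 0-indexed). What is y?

101

Run of M on w = 1 1 0 1 1 1 1 1:
  step 0: p0  (start)
  step 1: p5  (read 1: p0→p5)
  step 2: p2  (read 1: p5→p2)
  step 3: p3  (read 0: p2→p3)
  step 4: p5  (read 1: p3→p5)   ← first repeat (p5 seen earlier)
  step 5: p2  (read 1: p5→p2)
  step 6: p4  (read 1: p2→p4)
  step 7: p2  (read 1: p4→p2)
  step 8: p4  (read 1: p2→p4)

So i = 1, j = 4, giving x = w[0:1] = 1, y = w[1:4] = 101, z = w[4:8] = 1111.
Check: |xy| = 4 ≤ 6 and |y| = 3 ≥ 1. Reading y takes M from p5 back to p5, so every xyⁱz is accepted.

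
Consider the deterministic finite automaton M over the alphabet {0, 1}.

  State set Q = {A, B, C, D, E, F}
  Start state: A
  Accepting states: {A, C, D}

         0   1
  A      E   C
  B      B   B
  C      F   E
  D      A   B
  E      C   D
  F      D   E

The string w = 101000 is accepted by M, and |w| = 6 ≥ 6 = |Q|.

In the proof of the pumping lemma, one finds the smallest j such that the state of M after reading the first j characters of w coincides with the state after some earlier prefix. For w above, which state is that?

C

Run of M on w = 1 0 1 0 0 0:
  step 0: A  (start)
  step 1: C  (read 1: A→C)
  step 2: F  (read 0: C→F)
  step 3: E  (read 1: F→E)
  step 4: C  (read 0: E→C)   ← first repeat (C seen earlier)
  step 5: F  (read 0: C→F)
  step 6: D  (read 0: F→D)

The earliest repeat is at step j = 4: M is in C, which it already visited at step i = 1.
With |Q| = 6, pigeonhole forces a state repeat no later than step 6; the substring read between the first and second visits to that state can be pumped.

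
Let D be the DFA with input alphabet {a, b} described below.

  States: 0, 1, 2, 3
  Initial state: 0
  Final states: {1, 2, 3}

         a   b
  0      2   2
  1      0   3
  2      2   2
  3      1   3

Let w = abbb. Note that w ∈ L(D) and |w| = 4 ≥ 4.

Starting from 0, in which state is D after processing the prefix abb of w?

State sequence: 0 -a-> 2 -b-> 2 -b-> 2

After reading 3 characters, D is in state 2.

2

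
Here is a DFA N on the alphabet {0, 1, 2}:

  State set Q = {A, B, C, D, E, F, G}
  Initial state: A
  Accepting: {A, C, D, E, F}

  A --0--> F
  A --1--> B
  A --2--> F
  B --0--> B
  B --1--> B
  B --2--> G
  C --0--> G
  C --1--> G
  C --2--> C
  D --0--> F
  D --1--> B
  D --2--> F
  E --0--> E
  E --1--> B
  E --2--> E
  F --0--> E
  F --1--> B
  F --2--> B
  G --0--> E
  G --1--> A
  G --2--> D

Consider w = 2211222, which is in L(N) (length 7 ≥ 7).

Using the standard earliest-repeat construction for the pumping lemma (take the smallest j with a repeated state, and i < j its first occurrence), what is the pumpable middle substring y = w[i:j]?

Run of N on w = 2 2 1 1 2 2 2:
  step 0: A  (start)
  step 1: F  (read 2: A→F)
  step 2: B  (read 2: F→B)
  step 3: B  (read 1: B→B)   ← first repeat (B seen earlier)
  step 4: B  (read 1: B→B)
  step 5: G  (read 2: B→G)
  step 6: D  (read 2: G→D)
  step 7: F  (read 2: D→F)

So i = 2, j = 3, giving x = w[0:2] = 22, y = w[2:3] = 1, z = w[3:7] = 1222.
Check: |xy| = 3 ≤ 7 and |y| = 1 ≥ 1. Reading y takes N from B back to B, so every xyⁱz is accepted.

1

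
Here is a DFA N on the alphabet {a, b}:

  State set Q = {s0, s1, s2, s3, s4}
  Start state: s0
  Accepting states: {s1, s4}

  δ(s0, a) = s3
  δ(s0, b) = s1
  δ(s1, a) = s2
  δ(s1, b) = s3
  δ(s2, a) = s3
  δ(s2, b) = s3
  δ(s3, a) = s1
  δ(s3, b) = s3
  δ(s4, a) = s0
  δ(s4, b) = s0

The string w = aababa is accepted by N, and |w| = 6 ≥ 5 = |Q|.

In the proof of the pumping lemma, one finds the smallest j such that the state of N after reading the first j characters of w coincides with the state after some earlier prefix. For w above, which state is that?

s3

Run of N on w = a a b a b a:
  step 0: s0  (start)
  step 1: s3  (read a: s0→s3)
  step 2: s1  (read a: s3→s1)
  step 3: s3  (read b: s1→s3)   ← first repeat (s3 seen earlier)
  step 4: s1  (read a: s3→s1)
  step 5: s3  (read b: s1→s3)
  step 6: s1  (read a: s3→s1)

The earliest repeat is at step j = 3: N is in s3, which it already visited at step i = 1.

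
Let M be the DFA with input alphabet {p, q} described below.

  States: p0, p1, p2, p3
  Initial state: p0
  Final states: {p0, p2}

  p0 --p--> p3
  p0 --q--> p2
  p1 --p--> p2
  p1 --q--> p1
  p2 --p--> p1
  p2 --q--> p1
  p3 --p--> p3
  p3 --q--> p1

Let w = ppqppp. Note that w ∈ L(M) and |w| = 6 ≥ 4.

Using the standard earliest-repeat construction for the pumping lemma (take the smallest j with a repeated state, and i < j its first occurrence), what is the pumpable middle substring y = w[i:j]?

p

Run of M on w = p p q p p p:
  step 0: p0  (start)
  step 1: p3  (read p: p0→p3)
  step 2: p3  (read p: p3→p3)   ← first repeat (p3 seen earlier)
  step 3: p1  (read q: p3→p1)
  step 4: p2  (read p: p1→p2)
  step 5: p1  (read p: p2→p1)
  step 6: p2  (read p: p1→p2)

So i = 1, j = 2, giving x = w[0:1] = p, y = w[1:2] = p, z = w[2:6] = qppp.
Check: |xy| = 2 ≤ 4 and |y| = 1 ≥ 1. Reading y takes M from p3 back to p3, so every xyⁱz is accepted.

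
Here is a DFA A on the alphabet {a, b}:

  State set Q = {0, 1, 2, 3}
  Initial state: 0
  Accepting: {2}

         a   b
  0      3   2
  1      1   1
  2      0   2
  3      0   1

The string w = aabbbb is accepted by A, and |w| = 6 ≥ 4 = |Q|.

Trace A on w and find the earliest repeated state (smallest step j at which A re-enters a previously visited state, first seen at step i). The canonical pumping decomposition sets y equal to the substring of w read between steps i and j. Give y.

aa

Run of A on w = a a b b b b:
  step 0: 0  (start)
  step 1: 3  (read a: 0→3)
  step 2: 0  (read a: 3→0)   ← first repeat (0 seen earlier)
  step 3: 2  (read b: 0→2)
  step 4: 2  (read b: 2→2)
  step 5: 2  (read b: 2→2)
  step 6: 2  (read b: 2→2)

So i = 0, j = 2, giving x = w[0:0] = ε, y = w[0:2] = aa, z = w[2:6] = bbbb.
Check: |xy| = 2 ≤ 4 and |y| = 2 ≥ 1. Reading y takes A from 0 back to 0, so every xyⁱz is accepted.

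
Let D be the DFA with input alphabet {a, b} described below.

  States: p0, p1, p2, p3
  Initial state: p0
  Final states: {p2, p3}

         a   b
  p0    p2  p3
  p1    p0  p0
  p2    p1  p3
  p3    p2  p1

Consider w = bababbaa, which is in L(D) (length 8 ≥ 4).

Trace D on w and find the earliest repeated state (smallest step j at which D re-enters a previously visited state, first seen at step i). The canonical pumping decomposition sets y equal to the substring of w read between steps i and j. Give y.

ab

State sequence: p0 -b-> p3 -a-> p2 -b-> p3 -a-> p2 -b-> p3 -b-> p1 -a-> p0 -a-> p2
First repeat at step 3: p3 was already visited.

So i = 1, j = 3, giving x = w[0:1] = b, y = w[1:3] = ab, z = w[3:8] = abbaa.
Check: |xy| = 3 ≤ 4 and |y| = 2 ≥ 1. Reading y takes D from p3 back to p3, so every xyⁱz is accepted.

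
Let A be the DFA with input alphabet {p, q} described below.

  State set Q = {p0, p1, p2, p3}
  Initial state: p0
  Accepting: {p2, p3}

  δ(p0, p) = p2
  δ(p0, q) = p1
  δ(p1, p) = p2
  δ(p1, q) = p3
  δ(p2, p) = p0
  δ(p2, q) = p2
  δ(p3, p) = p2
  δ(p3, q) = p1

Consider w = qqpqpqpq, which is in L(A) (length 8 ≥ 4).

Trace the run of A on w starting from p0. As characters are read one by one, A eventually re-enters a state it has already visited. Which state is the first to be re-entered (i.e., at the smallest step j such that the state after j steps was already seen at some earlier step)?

p2

Run of A on w = q q p q p q p q:
  step 0: p0  (start)
  step 1: p1  (read q: p0→p1)
  step 2: p3  (read q: p1→p3)
  step 3: p2  (read p: p3→p2)
  step 4: p2  (read q: p2→p2)   ← first repeat (p2 seen earlier)
  step 5: p0  (read p: p2→p0)
  step 6: p1  (read q: p0→p1)
  step 7: p2  (read p: p1→p2)
  step 8: p2  (read q: p2→p2)

The earliest repeat is at step j = 4: A is in p2, which it already visited at step i = 3.
Pumping length from the standard proof: p = 4 (the number of states). The repeated state found above gives |xy| = j ≤ 4 and |y| = j − i ≥ 1.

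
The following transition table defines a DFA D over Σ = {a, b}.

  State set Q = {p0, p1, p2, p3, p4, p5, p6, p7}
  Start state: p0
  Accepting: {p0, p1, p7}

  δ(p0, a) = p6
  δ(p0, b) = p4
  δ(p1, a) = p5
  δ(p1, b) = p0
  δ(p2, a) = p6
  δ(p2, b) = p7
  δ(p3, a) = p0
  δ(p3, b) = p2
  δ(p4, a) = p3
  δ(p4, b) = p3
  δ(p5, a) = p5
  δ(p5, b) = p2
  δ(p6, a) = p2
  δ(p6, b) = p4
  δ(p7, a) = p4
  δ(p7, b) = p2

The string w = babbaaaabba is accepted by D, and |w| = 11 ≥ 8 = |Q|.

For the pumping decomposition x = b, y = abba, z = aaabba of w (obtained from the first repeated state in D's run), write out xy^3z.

xy^3z = b·abba·abba·abba·aaabba = babbaabbaabbaaaabba.
Reading y = abba takes D from p4 back to p4, so after x·y·y·y the machine is still in p4, and z then leads to the accepting state p0. Hence babbaabbaabbaaaabba ∈ L(D).

babbaabbaabbaaaabba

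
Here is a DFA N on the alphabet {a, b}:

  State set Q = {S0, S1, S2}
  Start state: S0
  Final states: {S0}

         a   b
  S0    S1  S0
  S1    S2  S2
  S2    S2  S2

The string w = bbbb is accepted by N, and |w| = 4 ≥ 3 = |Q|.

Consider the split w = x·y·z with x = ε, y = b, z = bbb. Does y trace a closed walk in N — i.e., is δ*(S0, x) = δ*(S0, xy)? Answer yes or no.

yes

State sequence: S0 -b-> S0

After x (step 0): S0. After xy (step 1): S0.
They match, so y = b drives N around a cycle from S0 back to itself; pumping y any number of times keeps N in S0 before reading z, and xyⁱz ∈ L(N) for every i ≥ 0.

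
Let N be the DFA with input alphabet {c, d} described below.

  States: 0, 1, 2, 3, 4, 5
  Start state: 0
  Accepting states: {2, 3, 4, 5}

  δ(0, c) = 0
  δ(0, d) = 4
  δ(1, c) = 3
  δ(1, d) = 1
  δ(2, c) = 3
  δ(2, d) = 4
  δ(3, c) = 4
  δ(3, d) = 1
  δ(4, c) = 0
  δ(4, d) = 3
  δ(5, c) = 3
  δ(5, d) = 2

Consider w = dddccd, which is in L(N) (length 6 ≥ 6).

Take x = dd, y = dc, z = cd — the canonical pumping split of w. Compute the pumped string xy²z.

dddcdccd

xy^2z = dd·dc·dc·cd = dddcdccd.
Reading y = dc takes N from 3 back to 3, so after x·y·y the machine is still in 3, and z then leads to the accepting state 3. Hence dddcdccd ∈ L(N).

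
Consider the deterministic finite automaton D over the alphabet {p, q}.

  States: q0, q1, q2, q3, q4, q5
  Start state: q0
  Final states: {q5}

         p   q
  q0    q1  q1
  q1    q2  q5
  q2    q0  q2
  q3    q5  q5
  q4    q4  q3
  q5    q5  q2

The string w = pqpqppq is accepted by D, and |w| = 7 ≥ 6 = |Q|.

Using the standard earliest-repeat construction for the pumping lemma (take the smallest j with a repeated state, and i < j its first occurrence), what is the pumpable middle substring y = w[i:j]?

Run of D on w = p q p q p p q:
  step 0: q0  (start)
  step 1: q1  (read p: q0→q1)
  step 2: q5  (read q: q1→q5)
  step 3: q5  (read p: q5→q5)   ← first repeat (q5 seen earlier)
  step 4: q2  (read q: q5→q2)
  step 5: q0  (read p: q2→q0)
  step 6: q1  (read p: q0→q1)
  step 7: q5  (read q: q1→q5)

So i = 2, j = 3, giving x = w[0:2] = pq, y = w[2:3] = p, z = w[3:7] = qppq.
Check: |xy| = 3 ≤ 6 and |y| = 1 ≥ 1. Reading y takes D from q5 back to q5, so every xyⁱz is accepted.

p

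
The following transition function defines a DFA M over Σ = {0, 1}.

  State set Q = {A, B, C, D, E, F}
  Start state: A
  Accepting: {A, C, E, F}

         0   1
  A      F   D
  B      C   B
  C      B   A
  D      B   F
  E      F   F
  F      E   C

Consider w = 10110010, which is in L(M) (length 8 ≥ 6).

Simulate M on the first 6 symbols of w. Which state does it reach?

B

State sequence: A -1-> D -0-> B -1-> B -1-> B -0-> C -0-> B

After reading 6 characters, M is in state B.
(This kind of state-tracing is the core of the pumping-lemma construction: with 6 states, pigeonhole forces a repeat within the first 6 steps.)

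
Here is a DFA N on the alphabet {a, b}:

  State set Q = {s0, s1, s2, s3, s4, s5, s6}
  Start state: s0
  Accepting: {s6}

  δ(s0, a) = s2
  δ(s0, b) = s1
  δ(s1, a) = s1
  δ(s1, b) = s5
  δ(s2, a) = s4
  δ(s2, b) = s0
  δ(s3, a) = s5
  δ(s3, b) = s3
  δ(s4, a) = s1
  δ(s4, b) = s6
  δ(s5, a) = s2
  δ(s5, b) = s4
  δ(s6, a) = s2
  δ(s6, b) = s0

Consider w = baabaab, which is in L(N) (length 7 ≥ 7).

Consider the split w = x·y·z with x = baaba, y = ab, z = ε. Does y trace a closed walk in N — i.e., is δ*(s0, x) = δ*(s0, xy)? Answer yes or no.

no

State sequence: s0 -b-> s1 -a-> s1 -a-> s1 -b-> s5 -a-> s2 -a-> s4 -b-> s6

After x (step 5): s2. After xy (step 7): s6.
They differ (s2 ≠ s6), so y is not a cycle from the state after x; this split is not the one the pumping-lemma construction produces, and pumping y need not keep the string in L(N).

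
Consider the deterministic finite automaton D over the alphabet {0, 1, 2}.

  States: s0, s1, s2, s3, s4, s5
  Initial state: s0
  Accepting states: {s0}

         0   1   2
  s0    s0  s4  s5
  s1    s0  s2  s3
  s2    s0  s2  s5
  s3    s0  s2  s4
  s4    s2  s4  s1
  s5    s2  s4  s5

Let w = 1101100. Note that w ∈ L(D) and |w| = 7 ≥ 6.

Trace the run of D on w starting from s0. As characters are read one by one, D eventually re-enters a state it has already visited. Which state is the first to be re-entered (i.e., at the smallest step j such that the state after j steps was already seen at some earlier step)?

Run of D on w = 1 1 0 1 1 0 0:
  step 0: s0  (start)
  step 1: s4  (read 1: s0→s4)
  step 2: s4  (read 1: s4→s4)   ← first repeat (s4 seen earlier)
  step 3: s2  (read 0: s4→s2)
  step 4: s2  (read 1: s2→s2)
  step 5: s2  (read 1: s2→s2)
  step 6: s0  (read 0: s2→s0)
  step 7: s0  (read 0: s0→s0)

The earliest repeat is at step j = 2: D is in s4, which it already visited at step i = 1.

s4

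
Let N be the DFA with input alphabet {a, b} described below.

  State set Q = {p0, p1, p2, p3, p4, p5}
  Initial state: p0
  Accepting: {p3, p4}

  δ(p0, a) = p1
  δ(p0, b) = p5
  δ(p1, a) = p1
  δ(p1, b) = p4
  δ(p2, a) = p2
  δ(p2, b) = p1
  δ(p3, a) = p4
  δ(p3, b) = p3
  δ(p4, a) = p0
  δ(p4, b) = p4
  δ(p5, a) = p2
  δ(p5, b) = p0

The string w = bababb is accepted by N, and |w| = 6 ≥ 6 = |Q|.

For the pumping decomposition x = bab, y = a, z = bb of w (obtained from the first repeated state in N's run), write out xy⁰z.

xy⁰z = xz = bab·bb = babbb.
Reading y = a takes N from p1 back to p1, so after x the machine is still in p1, and z then leads to the accepting state p4. Hence babbb ∈ L(N).

babbb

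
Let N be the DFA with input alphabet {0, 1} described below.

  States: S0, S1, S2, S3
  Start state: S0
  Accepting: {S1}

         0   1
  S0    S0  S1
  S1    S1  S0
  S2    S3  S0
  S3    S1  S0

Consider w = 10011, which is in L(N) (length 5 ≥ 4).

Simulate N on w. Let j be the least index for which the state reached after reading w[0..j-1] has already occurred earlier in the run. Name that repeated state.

S1

Run of N on w = 1 0 0 1 1:
  step 0: S0  (start)
  step 1: S1  (read 1: S0→S1)
  step 2: S1  (read 0: S1→S1)   ← first repeat (S1 seen earlier)
  step 3: S1  (read 0: S1→S1)
  step 4: S0  (read 1: S1→S0)
  step 5: S1  (read 1: S0→S1)

The earliest repeat is at step j = 2: N is in S1, which it already visited at step i = 1.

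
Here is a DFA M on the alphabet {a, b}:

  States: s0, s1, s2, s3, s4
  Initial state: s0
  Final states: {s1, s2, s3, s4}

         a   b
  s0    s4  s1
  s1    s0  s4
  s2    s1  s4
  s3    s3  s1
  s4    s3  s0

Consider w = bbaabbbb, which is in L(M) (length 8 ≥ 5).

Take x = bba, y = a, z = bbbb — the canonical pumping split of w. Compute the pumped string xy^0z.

bbabbbb

xy⁰z = xz = bba·bbbb = bbabbbb.
Reading y = a takes M from s3 back to s3, so after x the machine is still in s3, and z then leads to the accepting state s1. Hence bbabbbb ∈ L(M).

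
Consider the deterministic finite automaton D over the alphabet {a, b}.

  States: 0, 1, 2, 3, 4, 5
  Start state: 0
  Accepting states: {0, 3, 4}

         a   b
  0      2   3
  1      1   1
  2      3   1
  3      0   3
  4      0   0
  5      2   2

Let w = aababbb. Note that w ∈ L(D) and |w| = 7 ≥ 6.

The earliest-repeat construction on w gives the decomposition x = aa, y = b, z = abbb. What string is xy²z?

aabbabbb

xy^2z = aa·b·b·abbb = aabbabbb.
Reading y = b takes D from 3 back to 3, so after x·y·y the machine is still in 3, and z then leads to the accepting state 3. Hence aabbabbb ∈ L(D).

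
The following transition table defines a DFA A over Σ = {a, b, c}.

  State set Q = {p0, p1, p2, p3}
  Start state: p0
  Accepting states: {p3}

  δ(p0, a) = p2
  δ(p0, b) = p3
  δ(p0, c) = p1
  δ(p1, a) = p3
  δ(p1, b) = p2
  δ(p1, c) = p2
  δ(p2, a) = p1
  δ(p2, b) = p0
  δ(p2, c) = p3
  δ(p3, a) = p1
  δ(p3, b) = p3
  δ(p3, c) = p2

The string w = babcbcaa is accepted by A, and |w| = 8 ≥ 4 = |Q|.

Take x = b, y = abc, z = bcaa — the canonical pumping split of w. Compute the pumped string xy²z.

xy^2z = b·abc·abc·bcaa = babcabcbcaa.
Reading y = abc takes A from p3 back to p3, so after x·y·y the machine is still in p3, and z then leads to the accepting state p3. Hence babcabcbcaa ∈ L(A).

babcabcbcaa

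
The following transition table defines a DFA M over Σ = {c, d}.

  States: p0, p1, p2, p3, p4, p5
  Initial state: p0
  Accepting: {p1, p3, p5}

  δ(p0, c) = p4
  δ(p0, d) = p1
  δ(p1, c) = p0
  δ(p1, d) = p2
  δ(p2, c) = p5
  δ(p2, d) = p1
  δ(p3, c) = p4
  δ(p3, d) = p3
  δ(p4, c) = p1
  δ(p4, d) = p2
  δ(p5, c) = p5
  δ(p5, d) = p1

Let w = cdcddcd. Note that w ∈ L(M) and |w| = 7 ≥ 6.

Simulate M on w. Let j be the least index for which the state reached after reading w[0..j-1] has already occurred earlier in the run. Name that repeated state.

p2

Run of M on w = c d c d d c d:
  step 0: p0  (start)
  step 1: p4  (read c: p0→p4)
  step 2: p2  (read d: p4→p2)
  step 3: p5  (read c: p2→p5)
  step 4: p1  (read d: p5→p1)
  step 5: p2  (read d: p1→p2)   ← first repeat (p2 seen earlier)
  step 6: p5  (read c: p2→p5)
  step 7: p1  (read d: p5→p1)

The earliest repeat is at step j = 5: M is in p2, which it already visited at step i = 2.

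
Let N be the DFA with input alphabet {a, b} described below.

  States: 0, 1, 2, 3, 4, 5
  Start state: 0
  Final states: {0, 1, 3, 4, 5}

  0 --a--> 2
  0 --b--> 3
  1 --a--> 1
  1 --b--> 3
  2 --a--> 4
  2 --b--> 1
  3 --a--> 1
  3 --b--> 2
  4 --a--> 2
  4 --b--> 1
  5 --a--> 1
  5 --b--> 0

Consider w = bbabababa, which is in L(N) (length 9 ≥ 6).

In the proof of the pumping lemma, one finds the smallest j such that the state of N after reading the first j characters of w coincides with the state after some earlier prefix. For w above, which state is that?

1

State sequence: 0 -b-> 3 -b-> 2 -a-> 4 -b-> 1 -a-> 1 -b-> 3 -a-> 1 -b-> 3 -a-> 1
First repeat at step 5: 1 was already visited.

The earliest repeat is at step j = 5: N is in 1, which it already visited at step i = 4.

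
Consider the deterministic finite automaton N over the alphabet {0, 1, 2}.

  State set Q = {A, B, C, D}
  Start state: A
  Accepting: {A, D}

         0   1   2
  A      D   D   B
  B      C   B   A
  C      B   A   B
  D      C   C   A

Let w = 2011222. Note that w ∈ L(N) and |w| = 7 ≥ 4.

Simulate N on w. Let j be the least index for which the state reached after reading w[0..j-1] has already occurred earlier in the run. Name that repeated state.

A

State sequence: A -2-> B -0-> C -1-> A -1-> D -2-> A -2-> B -2-> A
First repeat at step 3: A was already visited.

The earliest repeat is at step j = 3: N is in A, which it already visited at step i = 0.
Pumping length from the standard proof: p = 4 (the number of states). The repeated state found above gives |xy| = j ≤ 4 and |y| = j − i ≥ 1.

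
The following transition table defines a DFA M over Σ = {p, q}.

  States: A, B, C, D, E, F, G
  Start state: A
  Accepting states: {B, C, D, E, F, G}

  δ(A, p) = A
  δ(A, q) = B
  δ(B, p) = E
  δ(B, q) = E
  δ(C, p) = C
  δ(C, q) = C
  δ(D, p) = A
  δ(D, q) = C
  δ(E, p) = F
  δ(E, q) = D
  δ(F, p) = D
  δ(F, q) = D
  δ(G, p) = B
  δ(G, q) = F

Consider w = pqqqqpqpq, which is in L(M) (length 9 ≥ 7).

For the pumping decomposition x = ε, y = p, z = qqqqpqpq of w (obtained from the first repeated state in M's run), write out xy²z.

ppqqqqpqpq

xy^2z = ε·p·p·qqqqpqpq = ppqqqqpqpq.
Reading y = p takes M from A back to A, so after x·y·y the machine is still in A, and z then leads to the accepting state C. Hence ppqqqqpqpq ∈ L(M).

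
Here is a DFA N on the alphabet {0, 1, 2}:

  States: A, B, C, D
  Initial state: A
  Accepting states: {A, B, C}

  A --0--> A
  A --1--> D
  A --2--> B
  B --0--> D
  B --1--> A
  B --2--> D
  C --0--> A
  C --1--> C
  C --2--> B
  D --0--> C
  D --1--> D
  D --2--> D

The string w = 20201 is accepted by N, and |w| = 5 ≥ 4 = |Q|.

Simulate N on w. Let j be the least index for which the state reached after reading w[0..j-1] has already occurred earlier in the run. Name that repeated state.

Run of N on w = 2 0 2 0 1:
  step 0: A  (start)
  step 1: B  (read 2: A→B)
  step 2: D  (read 0: B→D)
  step 3: D  (read 2: D→D)   ← first repeat (D seen earlier)
  step 4: C  (read 0: D→C)
  step 5: C  (read 1: C→C)

The earliest repeat is at step j = 3: N is in D, which it already visited at step i = 2.
Since N has 4 states, any run of length ≥ 4 visits 4+1 states, so by pigeonhole some state repeats within the first 4 steps — that repeat gives the pumpable loop.

D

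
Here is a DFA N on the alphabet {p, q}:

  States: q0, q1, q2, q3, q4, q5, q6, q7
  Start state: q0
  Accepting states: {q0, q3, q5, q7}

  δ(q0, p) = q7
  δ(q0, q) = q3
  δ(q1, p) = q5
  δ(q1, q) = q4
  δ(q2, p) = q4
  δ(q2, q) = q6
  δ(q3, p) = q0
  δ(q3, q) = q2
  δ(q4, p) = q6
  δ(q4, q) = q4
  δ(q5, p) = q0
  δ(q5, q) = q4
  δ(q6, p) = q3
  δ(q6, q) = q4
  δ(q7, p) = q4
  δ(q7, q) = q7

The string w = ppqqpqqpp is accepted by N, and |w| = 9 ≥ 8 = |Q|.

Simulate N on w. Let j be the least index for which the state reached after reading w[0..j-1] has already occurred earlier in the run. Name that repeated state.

State sequence: q0 -p-> q7 -p-> q4 -q-> q4 -q-> q4 -p-> q6 -q-> q4 -q-> q4 -p-> q6 -p-> q3
First repeat at step 3: q4 was already visited.

The earliest repeat is at step j = 3: N is in q4, which it already visited at step i = 2.
Pumping length from the standard proof: p = 8 (the number of states). The repeated state found above gives |xy| = j ≤ 8 and |y| = j − i ≥ 1.

q4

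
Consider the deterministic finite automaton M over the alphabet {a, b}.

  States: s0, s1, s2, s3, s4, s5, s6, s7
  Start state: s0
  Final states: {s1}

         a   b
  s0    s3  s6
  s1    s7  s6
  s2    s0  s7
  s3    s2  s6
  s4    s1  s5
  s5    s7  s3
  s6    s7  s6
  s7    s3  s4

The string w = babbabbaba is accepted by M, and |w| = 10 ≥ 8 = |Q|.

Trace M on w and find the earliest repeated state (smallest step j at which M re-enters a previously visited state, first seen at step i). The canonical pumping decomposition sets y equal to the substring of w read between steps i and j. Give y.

bba

State sequence: s0 -b-> s6 -a-> s7 -b-> s4 -b-> s5 -a-> s7 -b-> s4 -b-> s5 -a-> s7 -b-> s4 -a-> s1
First repeat at step 5: s7 was already visited.

So i = 2, j = 5, giving x = w[0:2] = ba, y = w[2:5] = bba, z = w[5:10] = bbaba.
Check: |xy| = 5 ≤ 8 and |y| = 3 ≥ 1. Reading y takes M from s7 back to s7, so every xyⁱz is accepted.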